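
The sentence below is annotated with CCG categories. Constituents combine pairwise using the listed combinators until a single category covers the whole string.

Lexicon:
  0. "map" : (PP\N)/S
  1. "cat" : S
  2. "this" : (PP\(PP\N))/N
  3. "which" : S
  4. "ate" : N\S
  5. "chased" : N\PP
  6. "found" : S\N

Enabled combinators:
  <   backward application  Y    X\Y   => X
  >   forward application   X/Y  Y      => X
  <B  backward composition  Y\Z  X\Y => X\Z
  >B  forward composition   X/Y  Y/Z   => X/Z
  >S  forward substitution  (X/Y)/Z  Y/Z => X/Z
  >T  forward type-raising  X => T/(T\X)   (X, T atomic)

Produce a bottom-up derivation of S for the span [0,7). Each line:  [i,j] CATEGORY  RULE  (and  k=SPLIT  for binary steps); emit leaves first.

[0,7] S   <
  [0,5] PP   <
    [0,2] PP\N   >
      [0,1] "map" : (PP\N)/S
      [1,2] "cat" : S
    [2,5] PP\(PP\N)   >
      [2,3] "this" : (PP\(PP\N))/N
      [3,5] N   <
        [3,4] "which" : S
        [4,5] "ate" : N\S
  [5,7] S\PP   <B
    [5,6] "chased" : N\PP
    [6,7] "found" : S\N

[0,1] (PP\N)/S  lex  "map"
[1,2] S  lex  "cat"
[0,2] PP\N  >  k=1
[2,3] (PP\(PP\N))/N  lex  "this"
[3,4] S  lex  "which"
[4,5] N\S  lex  "ate"
[3,5] N  <  k=4
[2,5] PP\(PP\N)  >  k=3
[0,5] PP  <  k=2
[5,6] N\PP  lex  "chased"
[6,7] S\N  lex  "found"
[5,7] S\PP  <B  k=6
[0,7] S  <  k=5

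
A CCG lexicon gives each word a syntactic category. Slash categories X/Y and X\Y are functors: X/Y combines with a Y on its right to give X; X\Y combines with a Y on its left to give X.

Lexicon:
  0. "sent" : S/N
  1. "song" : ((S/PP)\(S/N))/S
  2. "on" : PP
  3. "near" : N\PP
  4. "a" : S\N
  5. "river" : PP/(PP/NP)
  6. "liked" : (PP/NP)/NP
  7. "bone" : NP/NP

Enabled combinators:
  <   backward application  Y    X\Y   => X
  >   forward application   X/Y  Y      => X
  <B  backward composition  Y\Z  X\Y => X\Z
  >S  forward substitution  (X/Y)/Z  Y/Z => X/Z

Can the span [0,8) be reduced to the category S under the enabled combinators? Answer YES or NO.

YES

[0,8] S   >
  [0,5] S/PP   <
    [0,1] "sent" : S/N
    [1,5] (S/PP)\(S/N)   >
      [1,2] "song" : ((S/PP)\(S/N))/S
      [2,5] S   <
        [2,3] "on" : PP
        [3,5] S\PP   <B
          [3,4] "near" : N\PP
          [4,5] "a" : S\N
  [5,8] PP   >
    [5,6] "river" : PP/(PP/NP)
    [6,8] PP/NP   >S
      [6,7] "liked" : (PP/NP)/NP
      [7,8] "bone" : NP/NP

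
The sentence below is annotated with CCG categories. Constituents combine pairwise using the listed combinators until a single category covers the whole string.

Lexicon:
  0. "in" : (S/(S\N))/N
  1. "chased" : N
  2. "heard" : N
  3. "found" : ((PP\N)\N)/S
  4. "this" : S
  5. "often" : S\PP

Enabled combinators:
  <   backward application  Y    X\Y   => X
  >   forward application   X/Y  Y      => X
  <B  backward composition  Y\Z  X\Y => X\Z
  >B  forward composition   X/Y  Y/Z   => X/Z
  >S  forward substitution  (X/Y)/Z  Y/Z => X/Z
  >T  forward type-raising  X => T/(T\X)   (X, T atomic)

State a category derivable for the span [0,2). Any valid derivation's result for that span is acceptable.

[0,6] S   >
  [0,2] S/(S\N)   >
    [0,1] "in" : (S/(S\N))/N
    [1,2] "chased" : N
  [2,6] S\N   <B
    [2,5] PP\N   <
      [2,3] "heard" : N
      [3,5] (PP\N)\N   >
        [3,4] "found" : ((PP\N)\N)/S
        [4,5] "this" : S
    [5,6] "often" : S\PP

S/(S\N)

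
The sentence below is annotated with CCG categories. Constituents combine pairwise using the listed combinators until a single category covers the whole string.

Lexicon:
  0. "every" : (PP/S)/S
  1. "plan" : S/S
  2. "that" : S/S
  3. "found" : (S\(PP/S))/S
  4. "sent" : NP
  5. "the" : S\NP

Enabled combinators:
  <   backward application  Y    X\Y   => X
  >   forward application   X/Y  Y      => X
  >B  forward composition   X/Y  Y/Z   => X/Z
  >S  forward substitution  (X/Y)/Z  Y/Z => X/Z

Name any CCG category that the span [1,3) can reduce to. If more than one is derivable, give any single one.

S/S

[0,6] S   <
  [0,3] PP/S   >S
    [0,1] "every" : (PP/S)/S
    [1,3] S/S   >B
      [1,2] "plan" : S/S
      [2,3] "that" : S/S
  [3,6] S\(PP/S)   >
    [3,4] "found" : (S\(PP/S))/S
    [4,6] S   <
      [4,5] "sent" : NP
      [5,6] "the" : S\NP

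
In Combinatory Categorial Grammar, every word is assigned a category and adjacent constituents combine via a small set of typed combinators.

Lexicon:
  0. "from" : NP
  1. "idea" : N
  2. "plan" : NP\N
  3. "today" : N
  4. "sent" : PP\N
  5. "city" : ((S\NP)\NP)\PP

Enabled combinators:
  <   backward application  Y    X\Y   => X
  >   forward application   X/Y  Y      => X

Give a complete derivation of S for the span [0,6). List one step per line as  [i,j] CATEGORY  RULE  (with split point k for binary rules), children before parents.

[0,6] S   <
  [0,1] "from" : NP
  [1,6] S\NP   <
    [1,3] NP   <
      [1,2] "idea" : N
      [2,3] "plan" : NP\N
    [3,6] (S\NP)\NP   <
      [3,5] PP   <
        [3,4] "today" : N
        [4,5] "sent" : PP\N
      [5,6] "city" : ((S\NP)\NP)\PP

[0,1] NP  lex  "from"
[1,2] N  lex  "idea"
[2,3] NP\N  lex  "plan"
[1,3] NP  <  k=2
[3,4] N  lex  "today"
[4,5] PP\N  lex  "sent"
[3,5] PP  <  k=4
[5,6] ((S\NP)\NP)\PP  lex  "city"
[3,6] (S\NP)\NP  <  k=5
[1,6] S\NP  <  k=3
[0,6] S  <  k=1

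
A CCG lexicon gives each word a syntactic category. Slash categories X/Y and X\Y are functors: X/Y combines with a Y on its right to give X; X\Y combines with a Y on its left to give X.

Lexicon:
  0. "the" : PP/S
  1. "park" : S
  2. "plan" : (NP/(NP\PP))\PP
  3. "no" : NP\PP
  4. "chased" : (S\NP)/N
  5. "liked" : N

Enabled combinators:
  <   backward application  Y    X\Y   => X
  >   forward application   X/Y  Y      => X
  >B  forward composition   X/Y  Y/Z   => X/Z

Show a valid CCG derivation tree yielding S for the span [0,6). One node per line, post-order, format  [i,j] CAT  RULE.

[0,6] S   <
  [0,4] NP   >
    [0,3] NP/(NP\PP)   <
      [0,2] PP   >
        [0,1] "the" : PP/S
        [1,2] "park" : S
      [2,3] "plan" : (NP/(NP\PP))\PP
    [3,4] "no" : NP\PP
  [4,6] S\NP   >
    [4,5] "chased" : (S\NP)/N
    [5,6] "liked" : N

[0,1] PP/S  lex  "the"
[1,2] S  lex  "park"
[0,2] PP  >  k=1
[2,3] (NP/(NP\PP))\PP  lex  "plan"
[0,3] NP/(NP\PP)  <  k=2
[3,4] NP\PP  lex  "no"
[0,4] NP  >  k=3
[4,5] (S\NP)/N  lex  "chased"
[5,6] N  lex  "liked"
[4,6] S\NP  >  k=5
[0,6] S  <  k=4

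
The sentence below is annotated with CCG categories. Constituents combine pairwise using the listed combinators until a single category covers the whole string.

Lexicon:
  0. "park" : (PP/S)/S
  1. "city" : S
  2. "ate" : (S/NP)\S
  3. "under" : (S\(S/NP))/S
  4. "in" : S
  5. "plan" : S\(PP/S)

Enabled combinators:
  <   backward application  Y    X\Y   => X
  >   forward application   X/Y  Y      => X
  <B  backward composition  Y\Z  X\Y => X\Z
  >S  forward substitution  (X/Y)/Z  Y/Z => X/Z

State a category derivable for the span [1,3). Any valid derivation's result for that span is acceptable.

S/NP

[0,6] S   <
  [0,5] PP/S   >
    [0,1] "park" : (PP/S)/S
    [1,5] S   <
      [1,3] S/NP   <
        [1,2] "city" : S
        [2,3] "ate" : (S/NP)\S
      [3,5] S\(S/NP)   >
        [3,4] "under" : (S\(S/NP))/S
        [4,5] "in" : S
  [5,6] "plan" : S\(PP/S)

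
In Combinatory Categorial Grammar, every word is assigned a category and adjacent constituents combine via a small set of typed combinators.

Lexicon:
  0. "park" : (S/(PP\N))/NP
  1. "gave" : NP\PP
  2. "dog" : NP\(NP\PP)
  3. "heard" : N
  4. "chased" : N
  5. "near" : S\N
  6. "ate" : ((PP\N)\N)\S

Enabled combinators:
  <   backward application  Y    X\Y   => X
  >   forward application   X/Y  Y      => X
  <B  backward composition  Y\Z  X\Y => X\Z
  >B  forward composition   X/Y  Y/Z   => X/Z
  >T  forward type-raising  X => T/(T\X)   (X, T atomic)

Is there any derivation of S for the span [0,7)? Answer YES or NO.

[0,7] S   >
  [0,3] S/(PP\N)   >
    [0,1] "park" : (S/(PP\N))/NP
    [1,3] NP   <
      [1,2] "gave" : NP\PP
      [2,3] "dog" : NP\(NP\PP)
  [3,7] PP\N   <
    [3,4] "heard" : N
    [4,7] (PP\N)\N   <
      [4,6] S   >
        [4,5] S/(S\N)   >T
          [4,5] "chased" : N
        [5,6] "near" : S\N
      [6,7] "ate" : ((PP\N)\N)\S

YES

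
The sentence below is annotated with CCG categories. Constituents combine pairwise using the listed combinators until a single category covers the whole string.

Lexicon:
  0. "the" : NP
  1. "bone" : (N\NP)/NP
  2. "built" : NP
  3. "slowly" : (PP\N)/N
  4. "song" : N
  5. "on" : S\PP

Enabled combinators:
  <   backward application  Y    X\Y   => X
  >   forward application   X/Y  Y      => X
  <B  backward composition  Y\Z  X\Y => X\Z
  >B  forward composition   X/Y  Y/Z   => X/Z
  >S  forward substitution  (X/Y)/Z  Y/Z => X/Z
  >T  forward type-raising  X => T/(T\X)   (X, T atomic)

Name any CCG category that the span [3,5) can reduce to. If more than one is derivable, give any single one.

[0,6] S   <
  [0,3] N   >
    [0,1] N/(N\NP)   >T
      [0,1] "the" : NP
    [1,3] N\NP   >
      [1,2] "bone" : (N\NP)/NP
      [2,3] "built" : NP
  [3,6] S\N   <B
    [3,5] PP\N   >
      [3,4] "slowly" : (PP\N)/N
      [4,5] "song" : N
    [5,6] "on" : S\PP

PP\N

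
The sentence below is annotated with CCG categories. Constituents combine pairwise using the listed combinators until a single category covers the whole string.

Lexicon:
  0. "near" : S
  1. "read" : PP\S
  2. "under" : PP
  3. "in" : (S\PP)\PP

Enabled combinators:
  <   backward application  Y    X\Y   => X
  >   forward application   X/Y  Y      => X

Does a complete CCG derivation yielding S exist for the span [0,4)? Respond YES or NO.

YES

[0,4] S   <
  [0,2] PP   <
    [0,1] "near" : S
    [1,2] "read" : PP\S
  [2,4] S\PP   <
    [2,3] "under" : PP
    [3,4] "in" : (S\PP)\PP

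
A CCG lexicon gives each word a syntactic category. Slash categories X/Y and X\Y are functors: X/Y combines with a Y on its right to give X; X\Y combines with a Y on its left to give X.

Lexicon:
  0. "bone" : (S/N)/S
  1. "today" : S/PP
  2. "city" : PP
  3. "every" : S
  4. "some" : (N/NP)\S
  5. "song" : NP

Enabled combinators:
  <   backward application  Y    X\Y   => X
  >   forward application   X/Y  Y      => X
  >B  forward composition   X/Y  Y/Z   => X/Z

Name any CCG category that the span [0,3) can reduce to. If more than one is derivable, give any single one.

[0,6] S   >
  [0,3] S/N   >
    [0,1] "bone" : (S/N)/S
    [1,3] S   >
      [1,2] "today" : S/PP
      [2,3] "city" : PP
  [3,6] N   >
    [3,5] N/NP   <
      [3,4] "every" : S
      [4,5] "some" : (N/NP)\S
    [5,6] "song" : NP

S/N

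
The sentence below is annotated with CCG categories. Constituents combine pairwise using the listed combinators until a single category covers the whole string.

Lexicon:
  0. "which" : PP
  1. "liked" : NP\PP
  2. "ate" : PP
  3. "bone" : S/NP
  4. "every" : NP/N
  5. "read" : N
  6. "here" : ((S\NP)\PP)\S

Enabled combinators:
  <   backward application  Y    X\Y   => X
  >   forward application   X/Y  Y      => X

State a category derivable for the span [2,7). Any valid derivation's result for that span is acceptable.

S\NP

[0,7] S   <
  [0,2] NP   <
    [0,1] "which" : PP
    [1,2] "liked" : NP\PP
  [2,7] S\NP   <
    [2,3] "ate" : PP
    [3,7] (S\NP)\PP   <
      [3,6] S   >
        [3,4] "bone" : S/NP
        [4,6] NP   >
          [4,5] "every" : NP/N
          [5,6] "read" : N
      [6,7] "here" : ((S\NP)\PP)\S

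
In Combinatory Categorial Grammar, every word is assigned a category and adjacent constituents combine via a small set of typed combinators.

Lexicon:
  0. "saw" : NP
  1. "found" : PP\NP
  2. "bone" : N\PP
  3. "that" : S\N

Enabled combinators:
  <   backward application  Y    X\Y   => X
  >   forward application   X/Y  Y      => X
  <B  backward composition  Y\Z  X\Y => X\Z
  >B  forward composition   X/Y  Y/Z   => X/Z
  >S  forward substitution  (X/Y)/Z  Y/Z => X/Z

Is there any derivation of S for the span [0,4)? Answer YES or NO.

YES

[0,4] S   <
  [0,2] PP   <
    [0,1] "saw" : NP
    [1,2] "found" : PP\NP
  [2,4] S\PP   <B
    [2,3] "bone" : N\PP
    [3,4] "that" : S\N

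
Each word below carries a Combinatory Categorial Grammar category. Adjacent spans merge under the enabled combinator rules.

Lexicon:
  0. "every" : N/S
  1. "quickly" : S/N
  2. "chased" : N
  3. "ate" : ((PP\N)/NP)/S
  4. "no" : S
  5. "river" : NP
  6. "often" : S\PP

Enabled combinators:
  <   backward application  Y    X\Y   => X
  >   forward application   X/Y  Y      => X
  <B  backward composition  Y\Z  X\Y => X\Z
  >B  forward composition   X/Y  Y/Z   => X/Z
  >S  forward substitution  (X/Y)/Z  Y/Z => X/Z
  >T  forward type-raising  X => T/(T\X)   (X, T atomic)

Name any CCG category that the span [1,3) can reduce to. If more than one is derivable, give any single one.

[0,7] S   <
  [0,6] PP   <
    [0,3] N   >
      [0,1] "every" : N/S
      [1,3] S   >
        [1,2] "quickly" : S/N
        [2,3] "chased" : N
    [3,6] PP\N   >
      [3,5] (PP\N)/NP   >
        [3,4] "ate" : ((PP\N)/NP)/S
        [4,5] "no" : S
      [5,6] "river" : NP
  [6,7] "often" : S\PP

S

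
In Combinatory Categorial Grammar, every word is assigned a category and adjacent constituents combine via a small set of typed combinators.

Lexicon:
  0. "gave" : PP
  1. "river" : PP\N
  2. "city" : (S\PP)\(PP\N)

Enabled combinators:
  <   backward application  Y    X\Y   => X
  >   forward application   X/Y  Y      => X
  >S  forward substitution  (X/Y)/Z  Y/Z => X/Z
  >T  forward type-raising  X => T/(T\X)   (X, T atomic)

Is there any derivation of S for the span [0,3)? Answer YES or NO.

[0,3] S   >
  [0,1] S/(S\PP)   >T
    [0,1] "gave" : PP
  [1,3] S\PP   <
    [1,2] "river" : PP\N
    [2,3] "city" : (S\PP)\(PP\N)

YES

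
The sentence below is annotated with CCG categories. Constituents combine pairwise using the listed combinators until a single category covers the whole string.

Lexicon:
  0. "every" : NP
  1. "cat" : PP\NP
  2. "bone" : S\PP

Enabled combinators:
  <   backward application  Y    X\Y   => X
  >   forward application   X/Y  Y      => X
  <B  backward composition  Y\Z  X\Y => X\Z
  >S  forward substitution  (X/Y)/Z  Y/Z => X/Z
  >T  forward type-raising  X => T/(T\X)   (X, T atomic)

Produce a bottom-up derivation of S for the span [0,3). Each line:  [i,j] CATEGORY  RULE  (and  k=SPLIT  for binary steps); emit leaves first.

[0,1] NP  lex  "every"
[1,2] PP\NP  lex  "cat"
[0,2] PP  <  k=1
[2,3] S\PP  lex  "bone"
[0,3] S  <  k=2

[0,3] S   <
  [0,2] PP   <
    [0,1] "every" : NP
    [1,2] "cat" : PP\NP
  [2,3] "bone" : S\PP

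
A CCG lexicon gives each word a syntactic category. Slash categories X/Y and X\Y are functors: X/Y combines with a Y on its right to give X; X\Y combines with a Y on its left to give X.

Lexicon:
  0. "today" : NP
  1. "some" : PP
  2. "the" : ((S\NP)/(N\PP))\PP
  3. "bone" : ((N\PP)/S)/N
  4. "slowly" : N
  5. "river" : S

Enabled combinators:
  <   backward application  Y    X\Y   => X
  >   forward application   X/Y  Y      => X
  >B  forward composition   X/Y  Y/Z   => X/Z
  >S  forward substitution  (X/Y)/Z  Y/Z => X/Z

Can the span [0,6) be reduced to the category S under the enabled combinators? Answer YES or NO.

YES

[0,6] S   <
  [0,1] "today" : NP
  [1,6] S\NP   >
    [1,3] (S\NP)/(N\PP)   <
      [1,2] "some" : PP
      [2,3] "the" : ((S\NP)/(N\PP))\PP
    [3,6] N\PP   >
      [3,5] (N\PP)/S   >
        [3,4] "bone" : ((N\PP)/S)/N
        [4,5] "slowly" : N
      [5,6] "river" : S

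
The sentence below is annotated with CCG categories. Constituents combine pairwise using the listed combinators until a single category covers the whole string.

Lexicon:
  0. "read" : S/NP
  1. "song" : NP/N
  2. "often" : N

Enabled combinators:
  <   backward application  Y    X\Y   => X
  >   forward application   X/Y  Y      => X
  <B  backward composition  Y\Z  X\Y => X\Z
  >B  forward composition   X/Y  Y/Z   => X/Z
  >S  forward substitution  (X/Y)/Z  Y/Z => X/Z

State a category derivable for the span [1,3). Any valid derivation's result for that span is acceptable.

NP

[0,3] S   >
  [0,1] "read" : S/NP
  [1,3] NP   >
    [1,2] "song" : NP/N
    [2,3] "often" : N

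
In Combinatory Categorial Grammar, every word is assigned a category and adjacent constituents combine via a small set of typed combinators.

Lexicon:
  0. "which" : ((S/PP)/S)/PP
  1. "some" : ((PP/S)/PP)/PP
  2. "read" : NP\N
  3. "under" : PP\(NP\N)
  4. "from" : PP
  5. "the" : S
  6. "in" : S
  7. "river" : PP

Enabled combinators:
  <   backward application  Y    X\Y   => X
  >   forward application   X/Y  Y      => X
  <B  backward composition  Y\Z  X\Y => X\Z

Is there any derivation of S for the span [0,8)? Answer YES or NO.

[0,8] S   >
  [0,7] S/PP   >
    [0,6] (S/PP)/S   >
      [0,1] "which" : ((S/PP)/S)/PP
      [1,6] PP   >
        [1,5] PP/S   >
          [1,4] (PP/S)/PP   >
            [1,2] "some" : ((PP/S)/PP)/PP
            [2,4] PP   <
              [2,3] "read" : NP\N
              [3,4] "under" : PP\(NP\N)
          [4,5] "from" : PP
        [5,6] "the" : S
    [6,7] "in" : S
  [7,8] "river" : PP

YES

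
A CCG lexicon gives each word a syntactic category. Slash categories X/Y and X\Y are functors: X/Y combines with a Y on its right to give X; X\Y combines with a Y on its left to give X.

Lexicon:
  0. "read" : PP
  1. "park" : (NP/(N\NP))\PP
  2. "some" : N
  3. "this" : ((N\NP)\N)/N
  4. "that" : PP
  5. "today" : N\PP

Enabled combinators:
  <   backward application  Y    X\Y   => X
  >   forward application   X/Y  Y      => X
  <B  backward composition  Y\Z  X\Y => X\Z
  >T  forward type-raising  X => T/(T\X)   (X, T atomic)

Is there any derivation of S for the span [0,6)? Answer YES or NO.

PP (NP/(N\NP))\PP N ((N\NP)\N)/N PP N\PP
CKY chart[0,6] = {N/(N\NP), NP, NP/(NP\NP), PP/(PP\NP), S/(S\NP)}; S ∉ chart

NO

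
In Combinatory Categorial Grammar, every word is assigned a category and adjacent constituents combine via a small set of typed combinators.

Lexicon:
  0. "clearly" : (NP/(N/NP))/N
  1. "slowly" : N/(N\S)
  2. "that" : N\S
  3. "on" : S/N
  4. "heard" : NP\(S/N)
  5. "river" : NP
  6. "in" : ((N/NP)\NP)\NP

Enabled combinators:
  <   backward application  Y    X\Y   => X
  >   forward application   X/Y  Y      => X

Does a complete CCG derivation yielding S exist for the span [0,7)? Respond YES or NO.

NO

(NP/(N/NP))/N N/(N\S) N\S S/N NP\(S/N) NP ((N/NP)\NP)\NP
CKY chart[0,7] = {NP}; S ∉ chart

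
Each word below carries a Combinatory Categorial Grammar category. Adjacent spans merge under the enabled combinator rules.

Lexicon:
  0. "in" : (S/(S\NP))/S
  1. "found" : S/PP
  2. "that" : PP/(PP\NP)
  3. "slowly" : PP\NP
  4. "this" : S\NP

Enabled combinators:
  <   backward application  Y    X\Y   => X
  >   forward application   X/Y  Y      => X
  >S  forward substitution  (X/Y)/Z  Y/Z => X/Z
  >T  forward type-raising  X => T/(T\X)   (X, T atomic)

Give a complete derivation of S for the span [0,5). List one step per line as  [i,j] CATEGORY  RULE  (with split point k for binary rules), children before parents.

[0,1] (S/(S\NP))/S  lex  "in"
[1,2] S/PP  lex  "found"
[2,3] PP/(PP\NP)  lex  "that"
[3,4] PP\NP  lex  "slowly"
[2,4] PP  >  k=3
[1,4] S  >  k=2
[0,4] S/(S\NP)  >  k=1
[4,5] S\NP  lex  "this"
[0,5] S  >  k=4

[0,5] S   >
  [0,4] S/(S\NP)   >
    [0,1] "in" : (S/(S\NP))/S
    [1,4] S   >
      [1,2] "found" : S/PP
      [2,4] PP   >
        [2,3] "that" : PP/(PP\NP)
        [3,4] "slowly" : PP\NP
  [4,5] "this" : S\NP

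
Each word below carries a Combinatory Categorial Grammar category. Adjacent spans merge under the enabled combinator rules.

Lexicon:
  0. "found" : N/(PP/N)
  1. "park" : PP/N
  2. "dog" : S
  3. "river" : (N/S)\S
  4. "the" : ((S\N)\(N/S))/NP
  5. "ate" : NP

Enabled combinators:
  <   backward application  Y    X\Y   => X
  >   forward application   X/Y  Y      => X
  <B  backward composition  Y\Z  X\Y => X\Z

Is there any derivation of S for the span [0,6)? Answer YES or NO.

[0,6] S   <
  [0,2] N   >
    [0,1] "found" : N/(PP/N)
    [1,2] "park" : PP/N
  [2,6] S\N   <
    [2,4] N/S   <
      [2,3] "dog" : S
      [3,4] "river" : (N/S)\S
    [4,6] (S\N)\(N/S)   >
      [4,5] "the" : ((S\N)\(N/S))/NP
      [5,6] "ate" : NP

YES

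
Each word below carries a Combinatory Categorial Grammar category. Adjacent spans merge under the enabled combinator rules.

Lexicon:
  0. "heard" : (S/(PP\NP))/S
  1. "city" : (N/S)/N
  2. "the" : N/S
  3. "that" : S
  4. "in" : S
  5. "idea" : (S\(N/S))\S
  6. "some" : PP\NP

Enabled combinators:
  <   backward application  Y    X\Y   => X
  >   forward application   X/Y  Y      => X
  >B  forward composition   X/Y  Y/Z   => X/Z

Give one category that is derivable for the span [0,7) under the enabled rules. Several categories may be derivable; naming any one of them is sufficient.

[0,7] S   >
  [0,6] S/(PP\NP)   >
    [0,1] "heard" : (S/(PP\NP))/S
    [1,6] S   <
      [1,4] N/S   >
        [1,2] "city" : (N/S)/N
        [2,4] N   >
          [2,3] "the" : N/S
          [3,4] "that" : S
      [4,6] S\(N/S)   <
        [4,5] "in" : S
        [5,6] "idea" : (S\(N/S))\S
  [6,7] "some" : PP\NP

S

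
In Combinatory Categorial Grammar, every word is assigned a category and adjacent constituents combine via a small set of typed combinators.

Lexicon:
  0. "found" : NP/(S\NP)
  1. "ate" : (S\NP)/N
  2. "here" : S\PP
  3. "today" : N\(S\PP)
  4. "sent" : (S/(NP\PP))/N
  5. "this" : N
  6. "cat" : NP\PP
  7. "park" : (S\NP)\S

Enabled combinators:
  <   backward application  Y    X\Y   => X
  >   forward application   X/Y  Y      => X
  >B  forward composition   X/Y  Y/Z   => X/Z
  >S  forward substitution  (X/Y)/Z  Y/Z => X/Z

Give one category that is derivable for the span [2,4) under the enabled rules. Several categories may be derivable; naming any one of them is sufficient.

N

[0,8] S   <
  [0,4] NP   >
    [0,1] "found" : NP/(S\NP)
    [1,4] S\NP   >
      [1,2] "ate" : (S\NP)/N
      [2,4] N   <
        [2,3] "here" : S\PP
        [3,4] "today" : N\(S\PP)
  [4,8] S\NP   <
    [4,7] S   >
      [4,6] S/(NP\PP)   >
        [4,5] "sent" : (S/(NP\PP))/N
        [5,6] "this" : N
      [6,7] "cat" : NP\PP
    [7,8] "park" : (S\NP)\S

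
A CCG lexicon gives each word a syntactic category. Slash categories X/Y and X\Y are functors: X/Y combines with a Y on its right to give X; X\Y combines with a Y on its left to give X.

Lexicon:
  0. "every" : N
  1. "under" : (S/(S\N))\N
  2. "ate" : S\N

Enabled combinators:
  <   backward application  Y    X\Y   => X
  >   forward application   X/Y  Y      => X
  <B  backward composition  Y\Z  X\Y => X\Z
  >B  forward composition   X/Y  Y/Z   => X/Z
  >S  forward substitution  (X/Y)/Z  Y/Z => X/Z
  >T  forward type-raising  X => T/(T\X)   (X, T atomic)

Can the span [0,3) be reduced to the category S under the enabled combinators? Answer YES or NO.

YES

[0,3] S   >
  [0,2] S/(S\N)   <
    [0,1] "every" : N
    [1,2] "under" : (S/(S\N))\N
  [2,3] "ate" : S\N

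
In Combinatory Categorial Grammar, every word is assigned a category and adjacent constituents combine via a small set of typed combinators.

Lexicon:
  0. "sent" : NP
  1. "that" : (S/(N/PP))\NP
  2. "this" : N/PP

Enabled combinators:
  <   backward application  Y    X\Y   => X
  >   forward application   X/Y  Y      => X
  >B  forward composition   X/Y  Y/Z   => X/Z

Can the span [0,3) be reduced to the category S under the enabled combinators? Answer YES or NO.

YES

[0,3] S   >
  [0,2] S/(N/PP)   <
    [0,1] "sent" : NP
    [1,2] "that" : (S/(N/PP))\NP
  [2,3] "this" : N/PP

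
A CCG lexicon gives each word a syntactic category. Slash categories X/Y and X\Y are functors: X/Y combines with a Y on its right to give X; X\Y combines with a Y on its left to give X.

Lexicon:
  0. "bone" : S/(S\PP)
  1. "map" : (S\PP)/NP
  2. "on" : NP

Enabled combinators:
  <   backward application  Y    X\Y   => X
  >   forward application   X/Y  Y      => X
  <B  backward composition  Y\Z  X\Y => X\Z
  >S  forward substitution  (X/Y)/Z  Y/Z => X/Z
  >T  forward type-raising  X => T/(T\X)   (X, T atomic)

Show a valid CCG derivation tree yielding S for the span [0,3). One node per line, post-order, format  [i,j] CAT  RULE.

[0,1] S/(S\PP)  lex  "bone"
[1,2] (S\PP)/NP  lex  "map"
[2,3] NP  lex  "on"
[1,3] S\PP  >  k=2
[0,3] S  >  k=1

[0,3] S   >
  [0,1] "bone" : S/(S\PP)
  [1,3] S\PP   >
    [1,2] "map" : (S\PP)/NP
    [2,3] "on" : NP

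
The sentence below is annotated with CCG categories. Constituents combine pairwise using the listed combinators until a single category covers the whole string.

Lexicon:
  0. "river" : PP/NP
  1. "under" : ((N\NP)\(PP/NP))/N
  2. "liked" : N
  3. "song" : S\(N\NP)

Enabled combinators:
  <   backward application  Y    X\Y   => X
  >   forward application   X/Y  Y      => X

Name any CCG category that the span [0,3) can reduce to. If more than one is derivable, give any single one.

N\NP

[0,4] S   <
  [0,3] N\NP   <
    [0,1] "river" : PP/NP
    [1,3] (N\NP)\(PP/NP)   >
      [1,2] "under" : ((N\NP)\(PP/NP))/N
      [2,3] "liked" : N
  [3,4] "song" : S\(N\NP)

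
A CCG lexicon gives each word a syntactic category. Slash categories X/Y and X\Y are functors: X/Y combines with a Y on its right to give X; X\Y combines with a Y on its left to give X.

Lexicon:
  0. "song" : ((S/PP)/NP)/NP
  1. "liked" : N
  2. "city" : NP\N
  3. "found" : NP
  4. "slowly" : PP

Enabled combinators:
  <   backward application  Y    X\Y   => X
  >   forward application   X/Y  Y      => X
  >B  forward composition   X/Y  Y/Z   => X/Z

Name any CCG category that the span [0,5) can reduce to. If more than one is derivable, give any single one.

S

[0,5] S   >
  [0,4] S/PP   >
    [0,3] (S/PP)/NP   >
      [0,1] "song" : ((S/PP)/NP)/NP
      [1,3] NP   <
        [1,2] "liked" : N
        [2,3] "city" : NP\N
    [3,4] "found" : NP
  [4,5] "slowly" : PP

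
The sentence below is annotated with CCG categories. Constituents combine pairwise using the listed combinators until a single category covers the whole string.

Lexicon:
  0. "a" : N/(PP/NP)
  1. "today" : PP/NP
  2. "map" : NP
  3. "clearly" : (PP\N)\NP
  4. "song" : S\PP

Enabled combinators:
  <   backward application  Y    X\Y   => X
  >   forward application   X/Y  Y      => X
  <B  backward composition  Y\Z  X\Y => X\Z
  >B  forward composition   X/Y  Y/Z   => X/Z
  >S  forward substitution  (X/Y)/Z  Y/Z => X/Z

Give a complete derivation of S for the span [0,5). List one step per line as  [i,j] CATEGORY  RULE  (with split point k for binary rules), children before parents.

[0,5] S   <
  [0,4] PP   <
    [0,2] N   >
      [0,1] "a" : N/(PP/NP)
      [1,2] "today" : PP/NP
    [2,4] PP\N   <
      [2,3] "map" : NP
      [3,4] "clearly" : (PP\N)\NP
  [4,5] "song" : S\PP

[0,1] N/(PP/NP)  lex  "a"
[1,2] PP/NP  lex  "today"
[0,2] N  >  k=1
[2,3] NP  lex  "map"
[3,4] (PP\N)\NP  lex  "clearly"
[2,4] PP\N  <  k=3
[0,4] PP  <  k=2
[4,5] S\PP  lex  "song"
[0,5] S  <  k=4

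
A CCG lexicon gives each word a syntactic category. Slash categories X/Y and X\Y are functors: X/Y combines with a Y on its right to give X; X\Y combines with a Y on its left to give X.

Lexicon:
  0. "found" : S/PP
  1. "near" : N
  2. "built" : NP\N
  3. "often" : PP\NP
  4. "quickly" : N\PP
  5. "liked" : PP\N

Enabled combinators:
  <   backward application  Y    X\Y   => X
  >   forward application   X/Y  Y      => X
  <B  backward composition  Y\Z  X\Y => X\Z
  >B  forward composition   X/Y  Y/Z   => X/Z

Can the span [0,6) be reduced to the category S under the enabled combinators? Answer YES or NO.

YES

[0,6] S   >
  [0,1] "found" : S/PP
  [1,6] PP   <
    [1,2] "near" : N
    [2,6] PP\N   <B
      [2,5] N\N   <B
        [2,4] PP\N   <B
          [2,3] "built" : NP\N
          [3,4] "often" : PP\NP
        [4,5] "quickly" : N\PP
      [5,6] "liked" : PP\N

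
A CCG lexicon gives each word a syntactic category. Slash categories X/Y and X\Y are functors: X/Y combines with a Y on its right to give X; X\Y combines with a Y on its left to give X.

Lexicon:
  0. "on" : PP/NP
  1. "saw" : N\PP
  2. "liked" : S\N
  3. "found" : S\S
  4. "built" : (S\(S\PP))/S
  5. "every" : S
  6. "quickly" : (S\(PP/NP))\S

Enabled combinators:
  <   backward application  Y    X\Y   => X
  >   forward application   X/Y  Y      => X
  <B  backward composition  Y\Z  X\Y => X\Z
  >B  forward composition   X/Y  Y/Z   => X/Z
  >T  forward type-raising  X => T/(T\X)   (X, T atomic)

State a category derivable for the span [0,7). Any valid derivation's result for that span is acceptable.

[0,7] S   <
  [0,1] "on" : PP/NP
  [1,7] S\(PP/NP)   <
    [1,6] S   <
      [1,4] S\PP   <B
        [1,2] "saw" : N\PP
        [2,4] S\N   <B
          [2,3] "liked" : S\N
          [3,4] "found" : S\S
      [4,6] S\(S\PP)   >
        [4,5] "built" : (S\(S\PP))/S
        [5,6] "every" : S
    [6,7] "quickly" : (S\(PP/NP))\S

S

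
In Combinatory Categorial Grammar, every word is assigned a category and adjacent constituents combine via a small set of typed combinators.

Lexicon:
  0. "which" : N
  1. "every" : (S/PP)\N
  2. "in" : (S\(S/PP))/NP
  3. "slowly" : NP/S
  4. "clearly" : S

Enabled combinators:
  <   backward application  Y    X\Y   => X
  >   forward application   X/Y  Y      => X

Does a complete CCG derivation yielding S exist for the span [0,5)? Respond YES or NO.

YES

[0,5] S   <
  [0,2] S/PP   <
    [0,1] "which" : N
    [1,2] "every" : (S/PP)\N
  [2,5] S\(S/PP)   >
    [2,3] "in" : (S\(S/PP))/NP
    [3,5] NP   >
      [3,4] "slowly" : NP/S
      [4,5] "clearly" : S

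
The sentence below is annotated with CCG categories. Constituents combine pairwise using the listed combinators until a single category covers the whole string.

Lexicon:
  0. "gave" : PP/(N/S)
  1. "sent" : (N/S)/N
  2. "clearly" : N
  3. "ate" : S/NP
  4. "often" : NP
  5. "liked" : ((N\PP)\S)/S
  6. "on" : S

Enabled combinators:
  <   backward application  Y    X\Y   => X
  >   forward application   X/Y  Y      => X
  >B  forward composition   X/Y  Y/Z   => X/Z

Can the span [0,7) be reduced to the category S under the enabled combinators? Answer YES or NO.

NO

PP/(N/S) (N/S)/N N S/NP NP ((N\PP)\S)/S S
CKY chart[0,7] = {N}; S ∉ chart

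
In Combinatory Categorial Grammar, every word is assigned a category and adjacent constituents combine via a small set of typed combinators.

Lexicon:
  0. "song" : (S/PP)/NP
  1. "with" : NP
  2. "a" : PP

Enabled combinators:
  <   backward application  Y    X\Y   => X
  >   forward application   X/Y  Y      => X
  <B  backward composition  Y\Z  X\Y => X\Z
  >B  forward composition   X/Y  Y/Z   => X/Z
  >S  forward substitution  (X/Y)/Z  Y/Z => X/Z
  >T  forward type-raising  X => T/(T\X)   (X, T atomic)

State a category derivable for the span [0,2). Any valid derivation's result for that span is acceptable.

[0,3] S   >
  [0,2] S/PP   >
    [0,1] "song" : (S/PP)/NP
    [1,2] "with" : NP
  [2,3] "a" : PP

S/PP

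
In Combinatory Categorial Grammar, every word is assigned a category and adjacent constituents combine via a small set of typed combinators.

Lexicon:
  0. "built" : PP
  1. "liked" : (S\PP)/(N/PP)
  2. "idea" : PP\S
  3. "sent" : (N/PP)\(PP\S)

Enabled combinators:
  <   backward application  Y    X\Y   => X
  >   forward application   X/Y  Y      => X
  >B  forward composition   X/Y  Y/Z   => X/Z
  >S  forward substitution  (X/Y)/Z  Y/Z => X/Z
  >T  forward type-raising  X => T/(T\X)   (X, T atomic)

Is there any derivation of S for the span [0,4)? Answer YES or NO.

YES

[0,4] S   <
  [0,1] "built" : PP
  [1,4] S\PP   >
    [1,2] "liked" : (S\PP)/(N/PP)
    [2,4] N/PP   <
      [2,3] "idea" : PP\S
      [3,4] "sent" : (N/PP)\(PP\S)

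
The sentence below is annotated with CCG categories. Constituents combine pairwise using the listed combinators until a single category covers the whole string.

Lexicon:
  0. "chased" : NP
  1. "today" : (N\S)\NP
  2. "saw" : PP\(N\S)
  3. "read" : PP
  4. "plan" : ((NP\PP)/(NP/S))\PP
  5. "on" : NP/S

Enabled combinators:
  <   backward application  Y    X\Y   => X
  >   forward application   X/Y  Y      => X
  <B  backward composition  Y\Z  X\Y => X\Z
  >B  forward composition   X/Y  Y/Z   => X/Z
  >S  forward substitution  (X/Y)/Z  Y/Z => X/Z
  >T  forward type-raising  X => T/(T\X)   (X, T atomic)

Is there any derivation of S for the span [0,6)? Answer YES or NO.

NO

NP (N\S)\NP PP\(N\S) PP ((NP\PP)/(NP/S))\PP NP/S
CKY chart[0,6] = {N/(N\NP), NP, NP/(NP\NP), PP/(PP\NP), S/(S\NP)}; S ∉ chart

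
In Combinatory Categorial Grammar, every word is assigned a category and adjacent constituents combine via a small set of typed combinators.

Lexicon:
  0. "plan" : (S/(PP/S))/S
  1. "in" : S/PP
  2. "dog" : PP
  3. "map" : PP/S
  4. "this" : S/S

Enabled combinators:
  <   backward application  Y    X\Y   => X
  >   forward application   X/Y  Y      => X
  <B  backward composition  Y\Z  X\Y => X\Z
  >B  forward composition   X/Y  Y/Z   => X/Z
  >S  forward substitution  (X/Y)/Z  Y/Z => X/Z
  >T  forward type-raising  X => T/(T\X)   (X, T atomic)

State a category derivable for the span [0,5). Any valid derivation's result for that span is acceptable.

[0,5] S   >
  [0,3] S/(PP/S)   >
    [0,1] "plan" : (S/(PP/S))/S
    [1,3] S   >
      [1,2] "in" : S/PP
      [2,3] "dog" : PP
  [3,5] PP/S   >B
    [3,4] "map" : PP/S
    [4,5] "this" : S/S

S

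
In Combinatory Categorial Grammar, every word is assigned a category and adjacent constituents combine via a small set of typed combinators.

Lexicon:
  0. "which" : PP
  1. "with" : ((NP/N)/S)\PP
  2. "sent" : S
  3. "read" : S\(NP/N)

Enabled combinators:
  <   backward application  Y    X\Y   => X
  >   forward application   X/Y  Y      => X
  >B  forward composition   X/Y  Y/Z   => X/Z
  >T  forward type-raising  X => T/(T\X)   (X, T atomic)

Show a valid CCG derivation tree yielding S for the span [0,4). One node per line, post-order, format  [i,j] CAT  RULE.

[0,1] PP  lex  "which"
[1,2] ((NP/N)/S)\PP  lex  "with"
[0,2] (NP/N)/S  <  k=1
[2,3] S  lex  "sent"
[0,3] NP/N  >  k=2
[3,4] S\(NP/N)  lex  "read"
[0,4] S  <  k=3

[0,4] S   <
  [0,3] NP/N   >
    [0,2] (NP/N)/S   <
      [0,1] "which" : PP
      [1,2] "with" : ((NP/N)/S)\PP
    [2,3] "sent" : S
  [3,4] "read" : S\(NP/N)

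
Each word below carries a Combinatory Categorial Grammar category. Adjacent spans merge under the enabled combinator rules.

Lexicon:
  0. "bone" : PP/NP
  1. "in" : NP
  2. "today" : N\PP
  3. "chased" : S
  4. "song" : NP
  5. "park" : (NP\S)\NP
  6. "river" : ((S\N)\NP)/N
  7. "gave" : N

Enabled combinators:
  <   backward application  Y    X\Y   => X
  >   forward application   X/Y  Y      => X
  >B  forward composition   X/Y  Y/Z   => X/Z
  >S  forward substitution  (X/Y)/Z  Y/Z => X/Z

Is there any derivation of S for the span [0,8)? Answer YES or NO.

[0,8] S   <
  [0,3] N   <
    [0,2] PP   >
      [0,1] "bone" : PP/NP
      [1,2] "in" : NP
    [2,3] "today" : N\PP
  [3,8] S\N   <
    [3,6] NP   <
      [3,4] "chased" : S
      [4,6] NP\S   <
        [4,5] "song" : NP
        [5,6] "park" : (NP\S)\NP
    [6,8] (S\N)\NP   >
      [6,7] "river" : ((S\N)\NP)/N
      [7,8] "gave" : N

YES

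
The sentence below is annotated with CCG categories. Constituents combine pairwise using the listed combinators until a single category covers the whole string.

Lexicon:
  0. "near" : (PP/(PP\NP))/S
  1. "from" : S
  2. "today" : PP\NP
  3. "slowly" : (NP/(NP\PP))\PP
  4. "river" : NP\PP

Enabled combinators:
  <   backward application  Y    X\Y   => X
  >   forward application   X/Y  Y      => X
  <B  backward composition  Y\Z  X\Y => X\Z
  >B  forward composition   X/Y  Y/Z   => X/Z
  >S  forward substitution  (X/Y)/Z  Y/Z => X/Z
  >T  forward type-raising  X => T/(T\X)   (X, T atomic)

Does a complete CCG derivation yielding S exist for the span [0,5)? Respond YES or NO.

NO

(PP/(PP\NP))/S S PP\NP (NP/(NP\PP))\PP NP\PP
CKY chart[0,5] = {N/(N\NP), NP, NP/(NP\NP), PP/(PP\NP), S/(S\NP)}; S ∉ chart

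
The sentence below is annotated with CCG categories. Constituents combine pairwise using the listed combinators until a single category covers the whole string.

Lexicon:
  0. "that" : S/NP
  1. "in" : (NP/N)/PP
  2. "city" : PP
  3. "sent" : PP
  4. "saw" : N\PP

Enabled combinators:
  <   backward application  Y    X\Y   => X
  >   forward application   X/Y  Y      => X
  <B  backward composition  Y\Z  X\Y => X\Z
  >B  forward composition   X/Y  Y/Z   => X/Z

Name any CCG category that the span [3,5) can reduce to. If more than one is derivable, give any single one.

[0,5] S   >
  [0,1] "that" : S/NP
  [1,5] NP   >
    [1,3] NP/N   >
      [1,2] "in" : (NP/N)/PP
      [2,3] "city" : PP
    [3,5] N   <
      [3,4] "sent" : PP
      [4,5] "saw" : N\PP

N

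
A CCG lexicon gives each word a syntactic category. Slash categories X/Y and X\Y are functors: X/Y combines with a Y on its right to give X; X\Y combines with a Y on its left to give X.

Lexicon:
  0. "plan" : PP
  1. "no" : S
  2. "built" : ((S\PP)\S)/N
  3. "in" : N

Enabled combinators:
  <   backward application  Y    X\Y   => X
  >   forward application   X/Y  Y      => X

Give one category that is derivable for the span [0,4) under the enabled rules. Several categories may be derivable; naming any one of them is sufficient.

S

[0,4] S   <
  [0,1] "plan" : PP
  [1,4] S\PP   <
    [1,2] "no" : S
    [2,4] (S\PP)\S   >
      [2,3] "built" : ((S\PP)\S)/N
      [3,4] "in" : N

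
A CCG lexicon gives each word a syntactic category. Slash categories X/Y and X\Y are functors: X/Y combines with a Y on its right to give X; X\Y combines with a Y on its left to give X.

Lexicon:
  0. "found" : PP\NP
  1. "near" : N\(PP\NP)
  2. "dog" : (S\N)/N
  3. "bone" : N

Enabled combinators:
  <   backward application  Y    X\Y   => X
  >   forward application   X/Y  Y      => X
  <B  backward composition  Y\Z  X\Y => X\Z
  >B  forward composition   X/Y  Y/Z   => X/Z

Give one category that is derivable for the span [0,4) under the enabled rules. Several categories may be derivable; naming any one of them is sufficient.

[0,4] S   <
  [0,2] N   <
    [0,1] "found" : PP\NP
    [1,2] "near" : N\(PP\NP)
  [2,4] S\N   >
    [2,3] "dog" : (S\N)/N
    [3,4] "bone" : N

S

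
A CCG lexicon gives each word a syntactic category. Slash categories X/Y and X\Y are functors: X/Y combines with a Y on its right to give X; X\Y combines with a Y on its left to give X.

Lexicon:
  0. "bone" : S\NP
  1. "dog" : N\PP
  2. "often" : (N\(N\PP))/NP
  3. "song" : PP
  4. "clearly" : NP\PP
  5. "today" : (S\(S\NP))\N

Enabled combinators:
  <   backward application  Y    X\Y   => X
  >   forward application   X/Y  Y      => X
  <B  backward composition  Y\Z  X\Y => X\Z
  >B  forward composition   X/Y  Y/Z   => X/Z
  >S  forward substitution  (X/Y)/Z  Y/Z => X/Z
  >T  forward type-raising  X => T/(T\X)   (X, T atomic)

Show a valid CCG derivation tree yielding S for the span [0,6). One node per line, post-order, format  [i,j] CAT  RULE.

[0,1] S\NP  lex  "bone"
[1,2] N\PP  lex  "dog"
[2,3] (N\(N\PP))/NP  lex  "often"
[3,4] PP  lex  "song"
[3,4] NP/(NP\PP)  >T
[4,5] NP\PP  lex  "clearly"
[3,5] NP  >  k=4
[2,5] N\(N\PP)  >  k=3
[1,5] N  <  k=2
[5,6] (S\(S\NP))\N  lex  "today"
[1,6] S\(S\NP)  <  k=5
[0,6] S  <  k=1

[0,6] S   <
  [0,1] "bone" : S\NP
  [1,6] S\(S\NP)   <
    [1,5] N   <
      [1,2] "dog" : N\PP
      [2,5] N\(N\PP)   >
        [2,3] "often" : (N\(N\PP))/NP
        [3,5] NP   >
          [3,4] NP/(NP\PP)   >T
            [3,4] "song" : PP
          [4,5] "clearly" : NP\PP
    [5,6] "today" : (S\(S\NP))\N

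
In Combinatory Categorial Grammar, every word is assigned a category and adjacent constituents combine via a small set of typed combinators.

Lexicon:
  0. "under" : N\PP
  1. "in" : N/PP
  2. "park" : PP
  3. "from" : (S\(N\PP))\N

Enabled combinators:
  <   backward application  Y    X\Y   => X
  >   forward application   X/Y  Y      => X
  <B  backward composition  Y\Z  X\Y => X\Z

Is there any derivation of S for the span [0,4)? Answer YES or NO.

[0,4] S   <
  [0,1] "under" : N\PP
  [1,4] S\(N\PP)   <
    [1,3] N   >
      [1,2] "in" : N/PP
      [2,3] "park" : PP
    [3,4] "from" : (S\(N\PP))\N

YES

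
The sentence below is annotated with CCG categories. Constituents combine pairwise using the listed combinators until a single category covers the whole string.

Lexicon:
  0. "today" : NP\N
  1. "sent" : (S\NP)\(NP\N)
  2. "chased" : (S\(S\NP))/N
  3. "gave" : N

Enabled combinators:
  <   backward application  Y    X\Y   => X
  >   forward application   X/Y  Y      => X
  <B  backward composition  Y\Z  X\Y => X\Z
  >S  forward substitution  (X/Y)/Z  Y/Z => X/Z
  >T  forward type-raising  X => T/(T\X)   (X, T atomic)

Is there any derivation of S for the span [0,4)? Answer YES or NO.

YES

[0,4] S   <
  [0,2] S\NP   <
    [0,1] "today" : NP\N
    [1,2] "sent" : (S\NP)\(NP\N)
  [2,4] S\(S\NP)   >
    [2,3] "chased" : (S\(S\NP))/N
    [3,4] "gave" : N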